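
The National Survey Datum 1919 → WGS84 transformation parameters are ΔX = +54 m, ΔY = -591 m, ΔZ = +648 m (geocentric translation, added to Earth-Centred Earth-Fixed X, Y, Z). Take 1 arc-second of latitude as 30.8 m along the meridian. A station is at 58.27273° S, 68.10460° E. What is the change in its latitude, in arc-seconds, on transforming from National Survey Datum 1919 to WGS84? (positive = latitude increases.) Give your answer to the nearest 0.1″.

sin φ = -0.850561, cos φ = 0.525877, sin λ = 0.927866, cos λ = 0.372913.
North component: ΔN = −sin φ cos λ·ΔX − sin φ sin λ·ΔY + cos φ·ΔZ = −(-0.850561)(0.372913)(54) − (-0.850561)(0.927866)(-591) + (0.525877)(648) = -108.53 m.
1° of latitude spans 3600 × 30.80 = 110880 m, so Δφ = -108.53 / 110880 × 3600 = -3.524″.

Δφ = -3.5″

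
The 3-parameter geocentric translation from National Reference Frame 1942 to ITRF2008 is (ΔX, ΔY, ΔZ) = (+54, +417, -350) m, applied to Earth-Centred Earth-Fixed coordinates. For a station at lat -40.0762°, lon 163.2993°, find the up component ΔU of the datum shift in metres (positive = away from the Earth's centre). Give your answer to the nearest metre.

ΔU = 277 m

At φ = -40.0762°, λ = 163.2993°: sin φ = -0.643806, cos φ = 0.765189, sin λ = 0.287372, cos λ = -0.957819.
ΔU = cos φ cos λ·ΔX + cos φ sin λ·ΔY + sin φ·ΔZ = (0.765189)(-0.957819)(54) + (0.765189)(0.287372)(417) + (-0.643806)(-350) = 277.45 m.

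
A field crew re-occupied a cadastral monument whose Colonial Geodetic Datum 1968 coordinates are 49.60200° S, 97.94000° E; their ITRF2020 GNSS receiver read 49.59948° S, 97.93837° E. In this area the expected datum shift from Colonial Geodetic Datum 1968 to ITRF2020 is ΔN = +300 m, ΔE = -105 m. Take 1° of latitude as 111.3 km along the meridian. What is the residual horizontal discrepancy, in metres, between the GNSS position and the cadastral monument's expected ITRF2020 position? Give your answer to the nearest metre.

Observed coordinate differences: Δφ = +0.00252°, Δλ = -0.00163°.
Converting to metres (1° lat = 111300 m, cos φ = 0.648093): observed ΔN = 280.5 m, observed ΔE = -117.6 m.
Subtracting the expected shift leaves a residual of 280.5 − (300) = -19.5 m north and -117.6 − (-105) = -12.6 m east.
Residual distance = √((-19.5)² + (-12.6)²) = 23.2 m.

23 m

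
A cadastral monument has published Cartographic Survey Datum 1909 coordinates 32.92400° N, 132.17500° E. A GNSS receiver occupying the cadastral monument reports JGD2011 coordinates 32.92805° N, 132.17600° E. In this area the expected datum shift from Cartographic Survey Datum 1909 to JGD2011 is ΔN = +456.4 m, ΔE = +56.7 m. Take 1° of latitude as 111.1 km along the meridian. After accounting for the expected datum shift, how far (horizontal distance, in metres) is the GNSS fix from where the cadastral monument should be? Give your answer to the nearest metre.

37 m

Observed coordinate differences: Δφ = +0.00405°, Δλ = +0.00100°.
Converting to metres (1° lat = 111100 m, cos φ = 0.839392): observed ΔN = 450.0 m, observed ΔE = 93.3 m.
Subtracting the expected shift leaves a residual of 450.0 − (456.4) = -6.4 m north and 93.3 − (56.7) = 36.6 m east.
Residual distance = √((-6.4)² + 36.6²) = 37.1 m.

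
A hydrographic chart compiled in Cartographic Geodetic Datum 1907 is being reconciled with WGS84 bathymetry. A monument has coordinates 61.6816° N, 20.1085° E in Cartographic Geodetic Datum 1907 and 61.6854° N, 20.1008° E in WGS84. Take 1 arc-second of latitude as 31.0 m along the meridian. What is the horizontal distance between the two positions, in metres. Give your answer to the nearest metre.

588 m

Δφ = 61.6854° − 61.6816° = +0.0038°; Δλ = 20.1008° − 20.1085° = -0.0077°.
1° of latitude = 3600 × 31.00 = 111600 m.
ΔN = Δφ × 111600 = 424.1 m; ΔE = Δλ × 111600 × cos(61.6816°) = -0.0077 × 111600 × 0.474371 = -407.6 m.
Distance = √(ΔE² + ΔN²) = √((-407.6)² + 424.1²) = 588.2 m.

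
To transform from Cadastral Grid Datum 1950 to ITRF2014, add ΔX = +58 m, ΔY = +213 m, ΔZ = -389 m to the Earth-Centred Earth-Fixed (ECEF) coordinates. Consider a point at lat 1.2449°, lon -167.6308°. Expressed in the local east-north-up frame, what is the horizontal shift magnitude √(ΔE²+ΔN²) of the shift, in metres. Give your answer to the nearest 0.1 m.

433.4 m

The local east axis at (φ, λ) is (−sin λ, cos λ, 0), so ΔE = −sin(-167.6308°)·58 + cos(-167.6308°)·213 = -195.63 m.
The local north axis is (−sin φ cos λ, −sin φ sin λ, cos φ), giving ΔN = 1.231 + 0.991 − 388.908 = -386.69 m.
Horizontal magnitude = √(ΔE² + ΔN²) = √((-195.63)² + (-386.69)²) = 433.36 m.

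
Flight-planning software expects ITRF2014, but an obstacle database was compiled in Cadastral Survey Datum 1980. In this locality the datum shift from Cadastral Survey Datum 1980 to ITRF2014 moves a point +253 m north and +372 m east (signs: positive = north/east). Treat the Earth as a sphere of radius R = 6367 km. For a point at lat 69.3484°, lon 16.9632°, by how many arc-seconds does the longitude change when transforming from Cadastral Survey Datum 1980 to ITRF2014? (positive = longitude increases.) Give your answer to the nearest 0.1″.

Δλ = 34.2″

At latitude 69.3484°, cos φ = 0.352685.
One radian of longitude at latitude φ spans R cos φ, so Δλ = ΔE / (R cos φ) = 372.0 / (6367000 × 0.352685) = 1.6566e-04 rad = 34.170″.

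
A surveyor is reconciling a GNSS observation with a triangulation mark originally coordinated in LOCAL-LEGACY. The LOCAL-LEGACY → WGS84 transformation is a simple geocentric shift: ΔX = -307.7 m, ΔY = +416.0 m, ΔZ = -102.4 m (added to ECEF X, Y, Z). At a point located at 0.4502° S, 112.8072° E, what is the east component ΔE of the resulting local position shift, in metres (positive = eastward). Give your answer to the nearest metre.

ΔE = 122 m

The local east axis at (φ, λ) is (−sin λ, cos λ, 0), so ΔE = −sin(112.8072°)·(-307.7) + cos(112.8072°)·416.0 = 122.39 m.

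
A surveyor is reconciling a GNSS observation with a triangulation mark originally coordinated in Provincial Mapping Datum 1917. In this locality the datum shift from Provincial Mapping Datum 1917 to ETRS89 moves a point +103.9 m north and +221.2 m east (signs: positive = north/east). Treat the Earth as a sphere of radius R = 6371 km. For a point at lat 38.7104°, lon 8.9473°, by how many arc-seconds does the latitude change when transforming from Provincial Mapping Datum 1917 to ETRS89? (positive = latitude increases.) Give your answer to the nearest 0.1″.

Δφ = 3.4″

On a sphere of radius R, 1 rad of latitude = R, so Δφ = ΔN / R = 103.9 / 6371000 = 1.6308e-05 rad = 3.364″.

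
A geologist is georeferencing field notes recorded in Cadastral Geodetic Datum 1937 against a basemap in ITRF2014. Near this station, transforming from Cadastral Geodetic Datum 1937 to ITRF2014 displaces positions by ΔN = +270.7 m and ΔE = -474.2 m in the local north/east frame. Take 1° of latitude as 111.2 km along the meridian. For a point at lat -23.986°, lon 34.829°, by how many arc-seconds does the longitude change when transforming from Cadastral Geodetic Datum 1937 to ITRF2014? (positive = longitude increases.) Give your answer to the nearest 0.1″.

Δλ = -16.8″

At latitude -23.986°, cos φ = 0.913645.
1° of longitude at this latitude = 111.2 × cos φ = 101.60 km, so Δλ = -474.2 / 101597.3 = -0.0046674° = -16.803″.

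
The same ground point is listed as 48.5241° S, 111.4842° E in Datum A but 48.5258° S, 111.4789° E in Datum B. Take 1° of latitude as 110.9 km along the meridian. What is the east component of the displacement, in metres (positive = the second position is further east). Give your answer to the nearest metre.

ΔE = -389 m

Δφ = -48.5258° − -48.5241° = -0.0017°; Δλ = 111.4789° − 111.4842° = -0.0053°.
ΔN = Δφ × 110900 = -188.5 m; ΔE = Δλ × 110900 × cos(-48.5241°) = -0.0053 × 110900 × 0.662305 = -389.3 m.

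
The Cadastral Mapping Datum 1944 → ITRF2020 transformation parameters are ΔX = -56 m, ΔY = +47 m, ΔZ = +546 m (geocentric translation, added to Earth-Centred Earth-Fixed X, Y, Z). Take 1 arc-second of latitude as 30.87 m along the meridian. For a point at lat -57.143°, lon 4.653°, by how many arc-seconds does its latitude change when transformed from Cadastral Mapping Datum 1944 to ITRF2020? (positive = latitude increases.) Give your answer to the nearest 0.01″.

Δφ = 8.18″

sin φ = -0.840027, cos φ = 0.542544, sin λ = 0.081121, cos λ = 0.996704.
North component: ΔN = −sin φ cos λ·ΔX − sin φ sin λ·ΔY + cos φ·ΔZ = −(-0.840027)(0.996704)(-56) − (-0.840027)(0.081121)(47) + (0.542544)(546) = 252.55 m.
1° of latitude spans 3600 × 30.87 = 111132 m, so Δφ = 252.55 / 111132 × 3600 = 8.181″.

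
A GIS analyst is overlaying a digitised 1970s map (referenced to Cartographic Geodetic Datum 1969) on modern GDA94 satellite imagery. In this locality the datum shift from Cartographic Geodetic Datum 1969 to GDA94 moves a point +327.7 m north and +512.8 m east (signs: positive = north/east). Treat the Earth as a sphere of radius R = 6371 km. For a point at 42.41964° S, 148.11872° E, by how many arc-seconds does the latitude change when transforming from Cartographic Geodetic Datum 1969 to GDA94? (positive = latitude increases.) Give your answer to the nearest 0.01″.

Δφ = 10.61″

On a sphere of radius R, 1 rad of latitude = R, so Δφ = ΔN / R = 327.7 / 6371000 = 5.1436e-05 rad = 10.609″.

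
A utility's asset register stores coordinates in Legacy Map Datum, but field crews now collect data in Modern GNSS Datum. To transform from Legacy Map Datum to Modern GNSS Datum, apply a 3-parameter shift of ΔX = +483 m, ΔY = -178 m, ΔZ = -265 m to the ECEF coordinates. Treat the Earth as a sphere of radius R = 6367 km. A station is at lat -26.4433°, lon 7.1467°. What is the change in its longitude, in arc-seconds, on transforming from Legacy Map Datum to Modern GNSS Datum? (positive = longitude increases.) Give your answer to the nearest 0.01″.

Δλ = -8.56″

sin φ = -0.445312, cos φ = 0.895375, sin λ = 0.124410, cos λ = 0.992231.
East component: ΔE = −sin λ·ΔX + cos λ·ΔY = −(0.124410)(483) + (0.992231)(-178) = -236.71 m.
1° of latitude spans πR/180 = 111125 m; at latitude φ, 1° of longitude spans that × cos φ = 99498.7 m, so Δλ = -236.71 / 99498.7 × 3600 = -8.564″.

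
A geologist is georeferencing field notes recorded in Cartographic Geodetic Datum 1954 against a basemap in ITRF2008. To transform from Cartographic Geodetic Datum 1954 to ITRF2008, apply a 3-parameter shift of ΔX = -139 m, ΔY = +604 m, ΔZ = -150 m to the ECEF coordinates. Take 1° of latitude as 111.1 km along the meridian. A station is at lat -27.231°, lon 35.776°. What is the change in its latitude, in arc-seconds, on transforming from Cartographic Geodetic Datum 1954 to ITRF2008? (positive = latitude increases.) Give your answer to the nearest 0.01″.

Δφ = -0.76″

sin φ = -0.457579, cos φ = 0.889169, sin λ = 0.584618, cos λ = 0.811309.
North component: ΔN = −sin φ cos λ·ΔX − sin φ sin λ·ΔY + cos φ·ΔZ = −(-0.457579)(0.811309)(-139) − (-0.457579)(0.584618)(604) + (0.889169)(-150) = -23.40 m.
1° of latitude spans 111100 m, so Δφ = -23.40 / 111100 × 3600 = -0.758″.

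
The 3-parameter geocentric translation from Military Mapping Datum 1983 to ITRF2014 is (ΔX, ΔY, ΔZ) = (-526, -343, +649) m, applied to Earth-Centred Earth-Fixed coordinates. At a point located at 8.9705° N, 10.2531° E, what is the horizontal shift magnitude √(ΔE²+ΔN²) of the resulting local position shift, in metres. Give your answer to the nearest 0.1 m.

The local east axis at (φ, λ) is (−sin λ, cos λ, 0), so ΔE = −sin(10.2531°)·(-526) + cos(10.2531°)·(-343) = -243.90 m.
The local north axis is (−sin φ cos λ, −sin φ sin λ, cos φ), giving ΔN = 80.707 + 9.520 + 641.062 = 731.29 m.
Horizontal magnitude = √(ΔE² + ΔN²) = √((-243.90)² + 731.29²) = 770.89 m.

770.9 m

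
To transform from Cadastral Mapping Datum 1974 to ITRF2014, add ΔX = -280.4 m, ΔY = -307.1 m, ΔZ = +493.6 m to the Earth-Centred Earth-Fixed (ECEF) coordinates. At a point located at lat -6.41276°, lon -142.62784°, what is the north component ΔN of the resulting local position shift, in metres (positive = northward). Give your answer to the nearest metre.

ΔN = 536 m

The local north axis is (−sin φ cos λ, −sin φ sin λ, cos φ), giving ΔN = 24.889 + 20.820 + 490.512 = 536.22 m.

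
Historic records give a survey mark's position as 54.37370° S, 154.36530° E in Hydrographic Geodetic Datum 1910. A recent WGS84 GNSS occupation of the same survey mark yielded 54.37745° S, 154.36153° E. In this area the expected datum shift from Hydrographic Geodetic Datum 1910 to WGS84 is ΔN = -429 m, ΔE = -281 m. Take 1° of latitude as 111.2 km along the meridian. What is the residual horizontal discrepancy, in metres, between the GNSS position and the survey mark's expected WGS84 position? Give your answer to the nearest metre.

39 m

Observed coordinate differences: Δφ = -0.00375°, Δλ = -0.00377°.
Converting to metres (1° lat = 111200 m, cos φ = 0.582496): observed ΔN = -417.0 m, observed ΔE = -244.2 m.
Subtracting the expected shift leaves a residual of -417.0 − (-429) = 12.0 m north and -244.2 − (-281) = 36.8 m east.
Residual distance = √(12.0² + 36.8²) = 38.7 m.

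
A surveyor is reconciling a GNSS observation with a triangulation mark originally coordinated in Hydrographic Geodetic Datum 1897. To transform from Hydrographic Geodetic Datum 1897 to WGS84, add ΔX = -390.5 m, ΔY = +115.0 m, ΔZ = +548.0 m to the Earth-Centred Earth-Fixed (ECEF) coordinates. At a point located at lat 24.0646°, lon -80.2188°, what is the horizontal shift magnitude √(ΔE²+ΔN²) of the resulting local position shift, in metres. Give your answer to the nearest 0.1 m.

680.1 m

At φ = 24.0646°, λ = -80.2188°: sin φ = 0.407766, cos φ = 0.913086, sin λ = -0.985464, cos λ = 0.169886.
ΔE = −sin λ·ΔX + cos λ·ΔY = −(-0.985464)·(-390.5) + (0.169886)·(115.0) = -365.29 m.
ΔN = −sin φ cos λ·ΔX − sin φ sin λ·ΔY + cos φ·ΔZ = −(0.407766)(0.169886)(-390.5) − (0.407766)(-0.985464)(115.0) + (0.913086)(548.0) = 573.63 m.
Horizontal magnitude = √(ΔE² + ΔN²) = √((-365.29)² + 573.63²) = 680.07 m.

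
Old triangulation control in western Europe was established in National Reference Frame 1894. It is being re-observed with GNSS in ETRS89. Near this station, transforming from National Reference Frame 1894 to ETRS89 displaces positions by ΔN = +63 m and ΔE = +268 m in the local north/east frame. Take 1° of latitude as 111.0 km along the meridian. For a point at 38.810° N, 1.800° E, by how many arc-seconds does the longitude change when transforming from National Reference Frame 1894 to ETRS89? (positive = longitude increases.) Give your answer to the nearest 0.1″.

At latitude 38.810°, cos φ = 0.779229.
1° of longitude at this latitude = 111.0 × cos φ = 86.49 km, so Δλ = 268.0 / 86494.4 = 0.0030985° = 11.154″.

Δλ = 11.2″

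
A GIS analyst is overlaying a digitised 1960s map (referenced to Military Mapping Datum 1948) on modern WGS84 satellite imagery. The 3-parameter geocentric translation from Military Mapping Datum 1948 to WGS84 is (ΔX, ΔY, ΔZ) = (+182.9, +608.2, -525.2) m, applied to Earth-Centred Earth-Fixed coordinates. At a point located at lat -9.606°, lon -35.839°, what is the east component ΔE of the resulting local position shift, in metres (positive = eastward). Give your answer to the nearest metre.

ΔE = 600 m

The local east axis at (φ, λ) is (−sin λ, cos λ, 0), so ΔE = −sin(-35.839°)·182.9 + cos(-35.839°)·608.2 = 600.14 m.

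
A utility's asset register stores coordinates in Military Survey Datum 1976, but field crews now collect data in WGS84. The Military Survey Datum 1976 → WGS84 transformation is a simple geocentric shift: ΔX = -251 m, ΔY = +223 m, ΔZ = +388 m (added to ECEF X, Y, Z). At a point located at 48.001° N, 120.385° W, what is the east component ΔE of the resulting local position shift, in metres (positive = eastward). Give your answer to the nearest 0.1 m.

ΔE = -329.3 m

At φ = 48.001°, λ = -120.385°: sin φ = 0.743157, cos φ = 0.669118, sin λ = -0.862646, cos λ = -0.505808.
ΔE = −sin λ·ΔX + cos λ·ΔY = −(-0.862646)·(-251) + (-0.505808)·(223) = -329.32 m.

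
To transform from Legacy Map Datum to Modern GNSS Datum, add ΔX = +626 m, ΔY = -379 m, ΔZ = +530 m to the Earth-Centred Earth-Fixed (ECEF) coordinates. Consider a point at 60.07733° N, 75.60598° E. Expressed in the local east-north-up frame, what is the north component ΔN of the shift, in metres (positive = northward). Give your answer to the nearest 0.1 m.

The local north axis is (−sin φ cos λ, −sin φ sin λ, cos φ), giving ΔN = -134.873 + 318.168 + 264.380 = 447.68 m.

ΔN = 447.7 m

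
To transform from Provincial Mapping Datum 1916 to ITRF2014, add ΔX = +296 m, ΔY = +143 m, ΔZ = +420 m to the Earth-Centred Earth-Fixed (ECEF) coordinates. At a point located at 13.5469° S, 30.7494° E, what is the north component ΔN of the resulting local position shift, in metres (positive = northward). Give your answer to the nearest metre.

The local north axis is (−sin φ cos λ, −sin φ sin λ, cos φ), giving ΔN = 59.588 + 17.126 + 408.315 = 485.03 m.

ΔN = 485 m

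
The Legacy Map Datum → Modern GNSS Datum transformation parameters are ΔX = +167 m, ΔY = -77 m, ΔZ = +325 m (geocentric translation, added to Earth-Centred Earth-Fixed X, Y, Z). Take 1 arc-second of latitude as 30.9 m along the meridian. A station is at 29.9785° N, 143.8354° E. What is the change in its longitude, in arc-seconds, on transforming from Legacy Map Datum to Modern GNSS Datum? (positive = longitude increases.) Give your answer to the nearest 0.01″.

sin φ = 0.499675, cos φ = 0.866213, sin λ = 0.590107, cos λ = -0.807325.
East component: ΔE = −sin λ·ΔX + cos λ·ΔY = −(0.590107)(167) + (-0.807325)(-77) = -36.38 m.
1° of latitude spans 3600 × 30.90 = 111240 m; at latitude φ, 1° of longitude spans that × cos φ = 96357.5 m, so Δλ = -36.38 / 96357.5 × 3600 = -1.359″.

Δλ = -1.36″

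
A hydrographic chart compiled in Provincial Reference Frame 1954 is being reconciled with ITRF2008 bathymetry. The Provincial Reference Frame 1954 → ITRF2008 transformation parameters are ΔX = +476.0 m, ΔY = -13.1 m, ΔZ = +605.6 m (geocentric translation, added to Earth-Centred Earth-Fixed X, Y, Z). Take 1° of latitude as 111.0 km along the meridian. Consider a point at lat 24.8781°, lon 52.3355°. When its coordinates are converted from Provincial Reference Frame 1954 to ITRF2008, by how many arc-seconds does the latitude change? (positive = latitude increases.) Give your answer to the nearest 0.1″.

sin φ = 0.420689, cos φ = 0.907205, sin λ = 0.791602, cos λ = 0.611037.
North component: ΔN = −sin φ cos λ·ΔX − sin φ sin λ·ΔY + cos φ·ΔZ = −(0.420689)(0.611037)(476.0) − (0.420689)(0.791602)(-13.1) + (0.907205)(605.6) = 431.41 m.
1° of latitude spans 111000 m, so Δφ = 431.41 / 111000 × 3600 = 13.992″.

Δφ = 14.0″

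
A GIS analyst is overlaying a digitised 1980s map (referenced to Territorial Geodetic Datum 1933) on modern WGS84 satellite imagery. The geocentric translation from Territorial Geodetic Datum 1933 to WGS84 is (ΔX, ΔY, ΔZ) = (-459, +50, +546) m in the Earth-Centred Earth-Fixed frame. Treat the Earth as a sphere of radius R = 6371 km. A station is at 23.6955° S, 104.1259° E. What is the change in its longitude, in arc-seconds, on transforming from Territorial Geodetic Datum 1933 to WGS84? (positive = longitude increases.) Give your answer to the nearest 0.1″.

Δλ = 15.3″

sin φ = -0.401876, cos φ = 0.915694, sin λ = 0.969762, cos λ = -0.244053.
East component: ΔE = −sin λ·ΔX + cos λ·ΔY = −(0.969762)(-459) + (-0.244053)(50) = 432.92 m.
1° of latitude spans πR/180 = 111195 m; at latitude φ, 1° of longitude spans that × cos φ = 101820.5 m, so Δλ = 432.92 / 101820.5 × 3600 = 15.306″.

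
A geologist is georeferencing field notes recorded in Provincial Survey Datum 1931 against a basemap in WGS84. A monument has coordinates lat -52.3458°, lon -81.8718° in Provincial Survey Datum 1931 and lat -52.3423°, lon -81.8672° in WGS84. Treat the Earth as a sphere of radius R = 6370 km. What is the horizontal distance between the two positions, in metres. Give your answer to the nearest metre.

Δφ = -52.3423° − -52.3458° = +0.0035°; Δλ = -81.8672° − -81.8718° = +0.0046°.
1° along a meridian = πR/180 = 111177 m.
ΔN = Δφ × 111177 = 389.1 m; ΔE = Δλ × 111177 × cos(-52.3458°) = +0.0046 × 111177 × 0.610894 = 312.4 m.
Distance = √(ΔE² + ΔN²) = √(312.4² + 389.1²) = 499.0 m.

499 m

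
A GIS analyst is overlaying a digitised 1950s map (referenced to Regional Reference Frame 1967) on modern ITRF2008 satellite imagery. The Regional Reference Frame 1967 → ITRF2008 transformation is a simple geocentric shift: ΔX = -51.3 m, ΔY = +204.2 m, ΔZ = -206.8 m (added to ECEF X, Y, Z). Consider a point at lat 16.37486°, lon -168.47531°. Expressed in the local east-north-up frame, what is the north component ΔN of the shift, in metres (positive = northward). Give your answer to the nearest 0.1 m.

ΔN = -201.1 m

The local north axis is (−sin φ cos λ, −sin φ sin λ, cos φ), giving ΔN = -14.171 + 11.502 − 198.412 = -201.08 m.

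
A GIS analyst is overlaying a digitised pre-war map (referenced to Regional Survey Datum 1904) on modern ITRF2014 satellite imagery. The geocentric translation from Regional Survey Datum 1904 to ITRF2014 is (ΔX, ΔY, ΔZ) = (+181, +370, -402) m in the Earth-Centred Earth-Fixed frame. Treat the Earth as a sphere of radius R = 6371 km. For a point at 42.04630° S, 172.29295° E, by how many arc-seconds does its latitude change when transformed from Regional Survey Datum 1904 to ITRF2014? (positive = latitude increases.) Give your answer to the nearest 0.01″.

Δφ = -12.48″

sin φ = -0.669731, cos φ = 0.742604, sin λ = 0.134108, cos λ = -0.990967.
North component: ΔN = −sin φ cos λ·ΔX − sin φ sin λ·ΔY + cos φ·ΔZ = −(-0.669731)(-0.990967)(181) − (-0.669731)(0.134108)(370) + (0.742604)(-402) = -385.42 m.
1° of latitude spans πR/180 = 111195 m, so Δφ = -385.42 / 111195 × 3600 = -12.478″.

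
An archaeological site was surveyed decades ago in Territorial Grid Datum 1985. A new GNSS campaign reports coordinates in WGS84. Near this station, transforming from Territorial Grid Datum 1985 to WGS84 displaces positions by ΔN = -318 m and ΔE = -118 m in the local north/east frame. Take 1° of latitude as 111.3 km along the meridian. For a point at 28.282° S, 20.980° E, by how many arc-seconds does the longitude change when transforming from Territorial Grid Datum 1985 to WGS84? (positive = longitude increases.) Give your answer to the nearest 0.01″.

Δλ = -4.33″

At latitude -28.282°, cos φ = 0.880626.
1° of longitude at this latitude = 111.3 × cos φ = 98.01 km, so Δλ = -118.0 / 98013.7 = -0.0012039° = -4.334″.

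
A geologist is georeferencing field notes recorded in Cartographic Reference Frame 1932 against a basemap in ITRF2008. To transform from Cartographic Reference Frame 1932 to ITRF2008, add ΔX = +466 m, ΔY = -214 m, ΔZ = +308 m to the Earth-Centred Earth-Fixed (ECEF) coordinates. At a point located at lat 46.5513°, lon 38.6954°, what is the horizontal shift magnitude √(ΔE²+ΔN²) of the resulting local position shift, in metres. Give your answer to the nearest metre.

At φ = 46.5513°, λ = 38.6954°: sin φ = 0.725990, cos φ = 0.687705, sin λ = 0.625180, cos λ = 0.780481.
ΔE = −sin λ·ΔX + cos λ·ΔY = −(0.625180)·(466) + (0.780481)·(-214) = -458.36 m.
ΔN = −sin φ cos λ·ΔX − sin φ sin λ·ΔY + cos φ·ΔZ = −(0.725990)(0.780481)(466) − (0.725990)(0.625180)(-214) + (0.687705)(308) = 44.90 m.
Horizontal magnitude = √(ΔE² + ΔN²) = √((-458.36)² + 44.90²) = 460.55 m.

461 m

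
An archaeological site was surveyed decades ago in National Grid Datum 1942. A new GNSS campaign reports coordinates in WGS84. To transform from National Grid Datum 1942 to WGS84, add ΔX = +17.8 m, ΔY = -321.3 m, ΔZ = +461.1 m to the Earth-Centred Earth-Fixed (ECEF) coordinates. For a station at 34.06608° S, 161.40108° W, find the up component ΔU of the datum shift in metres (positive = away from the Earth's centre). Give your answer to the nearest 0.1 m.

The local up (radial) axis is (cos φ cos λ, cos φ sin λ, sin φ), giving ΔU = -13.975 + 84.890 − 258.285 = -187.37 m.

ΔU = -187.4 m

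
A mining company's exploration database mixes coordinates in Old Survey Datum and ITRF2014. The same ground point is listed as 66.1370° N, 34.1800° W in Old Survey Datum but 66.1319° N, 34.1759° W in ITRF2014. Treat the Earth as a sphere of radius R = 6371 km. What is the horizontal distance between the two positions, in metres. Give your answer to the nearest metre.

596 m

Δφ = 66.1319° − 66.1370° = -0.0051°; Δλ = -34.1759° − -34.1800° = +0.0041°.
1° along a meridian = πR/180 = 111195 m.
ΔN = Δφ × 111195 = -567.1 m; ΔE = Δλ × 111195 × cos(66.1370°) = +0.0041 × 111195 × 0.404551 = 184.4 m.
Distance = √(ΔE² + ΔN²) = √(184.4² + (-567.1)²) = 596.3 m.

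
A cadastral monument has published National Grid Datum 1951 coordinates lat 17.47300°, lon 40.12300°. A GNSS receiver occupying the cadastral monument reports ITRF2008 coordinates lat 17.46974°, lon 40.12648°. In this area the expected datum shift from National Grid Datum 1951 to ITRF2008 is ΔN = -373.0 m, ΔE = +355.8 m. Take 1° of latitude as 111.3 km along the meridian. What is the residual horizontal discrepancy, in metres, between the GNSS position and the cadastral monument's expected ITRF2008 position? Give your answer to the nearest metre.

Observed coordinate differences: Δφ = -0.00326°, Δλ = +0.00348°.
Converting to metres (1° lat = 111300 m, cos φ = 0.953859): observed ΔN = -362.8 m, observed ΔE = 369.5 m.
Subtracting the expected shift leaves a residual of -362.8 − (-373.0) = 10.2 m north and 369.5 − (355.8) = 13.7 m east.
Residual distance = √(10.2² + 13.7²) = 17.0 m.

17 m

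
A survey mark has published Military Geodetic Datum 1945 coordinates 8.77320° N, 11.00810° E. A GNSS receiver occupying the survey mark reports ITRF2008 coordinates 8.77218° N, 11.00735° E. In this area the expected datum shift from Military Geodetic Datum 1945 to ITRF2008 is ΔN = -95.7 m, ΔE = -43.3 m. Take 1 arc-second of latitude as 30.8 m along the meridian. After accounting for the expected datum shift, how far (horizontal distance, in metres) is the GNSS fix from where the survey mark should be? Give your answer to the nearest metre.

43 m

Observed coordinate differences: Δφ = -0.00102°, Δλ = -0.00075°.
Converting to metres (1° lat = 110880 m, cos φ = 0.988300): observed ΔN = -113.1 m, observed ΔE = -82.2 m.
Subtracting the expected shift leaves a residual of -113.1 − (-95.7) = -17.4 m north and -82.2 − (-43.3) = -38.9 m east.
Residual distance = √((-17.4)² + (-38.9)²) = 42.6 m.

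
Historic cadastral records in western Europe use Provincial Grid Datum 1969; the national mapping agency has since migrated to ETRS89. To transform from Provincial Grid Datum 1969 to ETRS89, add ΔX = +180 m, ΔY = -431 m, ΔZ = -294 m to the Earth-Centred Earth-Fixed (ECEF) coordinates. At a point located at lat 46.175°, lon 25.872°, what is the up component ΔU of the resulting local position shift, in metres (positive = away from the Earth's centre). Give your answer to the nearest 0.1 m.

ΔU = -230.2 m

At φ = 46.175°, λ = 25.872°: sin φ = 0.721458, cos φ = 0.692458, sin λ = 0.436362, cos λ = 0.899771.
ΔU = cos φ cos λ·ΔX + cos φ sin λ·ΔY + sin φ·ΔZ = (0.692458)(0.899771)(180) + (0.692458)(0.436362)(-431) + (0.721458)(-294) = -230.19 m.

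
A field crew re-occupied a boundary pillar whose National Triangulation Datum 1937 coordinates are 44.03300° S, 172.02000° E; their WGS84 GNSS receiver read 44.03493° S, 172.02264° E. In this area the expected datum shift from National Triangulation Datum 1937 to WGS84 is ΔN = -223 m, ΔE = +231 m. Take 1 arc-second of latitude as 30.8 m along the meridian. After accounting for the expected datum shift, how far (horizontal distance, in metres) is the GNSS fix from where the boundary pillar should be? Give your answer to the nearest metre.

Observed coordinate differences: Δφ = -0.00193°, Δλ = +0.00264°.
Converting to metres (1° lat = 110880 m, cos φ = 0.718940): observed ΔN = -214.0 m, observed ΔE = 210.5 m.
Subtracting the expected shift leaves a residual of -214.0 − (-223) = 9.0 m north and 210.5 − (231) = -20.5 m east.
Residual distance = √(9.0² + (-20.5)²) = 22.4 m.

22 m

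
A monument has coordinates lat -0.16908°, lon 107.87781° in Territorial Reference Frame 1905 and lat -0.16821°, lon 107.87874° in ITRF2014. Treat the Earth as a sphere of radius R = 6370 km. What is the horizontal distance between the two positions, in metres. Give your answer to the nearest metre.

142 m

Δφ = -0.16821° − -0.16908° = +0.00087°; Δλ = 107.87874° − 107.87781° = +0.00093°.
1° along a meridian = πR/180 = 111177 m.
ΔN = Δφ × 111177 = 96.7 m; ΔE = Δλ × 111177 × cos(-0.16908°) = +0.00093 × 111177 × 0.999996 = 103.4 m.
Distance = √(ΔE² + ΔN²) = √(103.4² + 96.7²) = 141.6 m.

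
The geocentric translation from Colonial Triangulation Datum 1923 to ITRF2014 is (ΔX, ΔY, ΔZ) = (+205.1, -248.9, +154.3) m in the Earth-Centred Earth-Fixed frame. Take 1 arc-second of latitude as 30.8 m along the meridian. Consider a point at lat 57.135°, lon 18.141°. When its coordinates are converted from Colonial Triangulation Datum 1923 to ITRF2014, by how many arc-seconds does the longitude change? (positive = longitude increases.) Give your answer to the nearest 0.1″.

sin φ = 0.839952, cos φ = 0.542661, sin λ = 0.311357, cos λ = 0.950293.
East component: ΔE = −sin λ·ΔX + cos λ·ΔY = −(0.311357)(205.1) + (0.950293)(-248.9) = -300.39 m.
1° of latitude spans 3600 × 30.80 = 110880 m; at latitude φ, 1° of longitude spans that × cos φ = 60170.3 m, so Δλ = -300.39 / 60170.3 × 3600 = -17.972″.

Δλ = -18.0″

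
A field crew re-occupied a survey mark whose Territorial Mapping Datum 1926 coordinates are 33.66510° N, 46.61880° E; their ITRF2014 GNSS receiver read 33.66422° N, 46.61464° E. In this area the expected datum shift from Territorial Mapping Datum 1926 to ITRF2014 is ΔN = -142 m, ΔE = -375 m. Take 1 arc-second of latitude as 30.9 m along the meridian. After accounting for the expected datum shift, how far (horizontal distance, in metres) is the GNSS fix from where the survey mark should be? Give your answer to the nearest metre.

Observed coordinate differences: Δφ = -0.00088°, Δλ = -0.00416°.
Converting to metres (1° lat = 111240 m, cos φ = 0.832292): observed ΔN = -97.9 m, observed ΔE = -385.2 m.
Subtracting the expected shift leaves a residual of -97.9 − (-142) = 44.1 m north and -385.2 − (-375) = -10.2 m east.
Residual distance = √(44.1² + (-10.2)²) = 45.3 m.

45 m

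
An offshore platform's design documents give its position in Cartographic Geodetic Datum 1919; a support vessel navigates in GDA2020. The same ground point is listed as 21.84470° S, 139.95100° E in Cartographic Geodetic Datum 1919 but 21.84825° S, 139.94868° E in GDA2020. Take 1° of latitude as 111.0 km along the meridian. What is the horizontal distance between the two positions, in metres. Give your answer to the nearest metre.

461 m

Δφ = -21.84825° − -21.84470° = -0.00355°; Δλ = 139.94868° − 139.95100° = -0.00232°.
ΔN = Δφ × 111000 = -394.1 m; ΔE = Δλ × 111000 × cos(-21.84470°) = -0.00232 × 111000 × 0.928196 = -239.0 m.
Distance = √(ΔE² + ΔN²) = √((-239.0)² + (-394.1)²) = 460.9 m.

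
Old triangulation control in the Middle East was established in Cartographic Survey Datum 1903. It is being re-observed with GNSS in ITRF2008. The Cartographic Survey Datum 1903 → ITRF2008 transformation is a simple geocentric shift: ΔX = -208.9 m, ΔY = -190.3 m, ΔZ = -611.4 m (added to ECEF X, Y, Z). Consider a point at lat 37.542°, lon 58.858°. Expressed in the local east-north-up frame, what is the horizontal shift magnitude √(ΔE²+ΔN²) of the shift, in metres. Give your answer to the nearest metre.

The local east axis at (φ, λ) is (−sin λ, cos λ, 0), so ΔE = −sin(58.858°)·(-208.9) + cos(58.858°)·(-190.3) = 80.38 m.
The local north axis is (−sin φ cos λ, −sin φ sin λ, cos φ), giving ΔN = 65.830 + 99.247 − 484.783 = -319.71 m.
Horizontal magnitude = √(ΔE² + ΔN²) = √(80.38² + (-319.71)²) = 329.66 m.

330 m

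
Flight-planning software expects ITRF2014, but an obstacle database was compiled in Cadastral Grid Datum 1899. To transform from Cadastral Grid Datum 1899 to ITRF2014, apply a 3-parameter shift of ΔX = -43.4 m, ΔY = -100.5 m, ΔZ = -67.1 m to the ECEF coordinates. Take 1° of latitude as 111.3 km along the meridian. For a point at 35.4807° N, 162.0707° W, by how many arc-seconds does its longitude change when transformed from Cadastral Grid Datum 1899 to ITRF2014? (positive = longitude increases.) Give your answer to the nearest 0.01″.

Δλ = 3.27″

sin φ = 0.580429, cos φ = 0.814311, sin λ = -0.307843, cos λ = -0.951437.
East component: ΔE = −sin λ·ΔX + cos λ·ΔY = −(-0.307843)(-43.4) + (-0.951437)(-100.5) = 82.26 m.
1° of latitude spans 111300 m; at latitude φ, 1° of longitude spans that × cos φ = 90632.8 m, so Δλ = 82.26 / 90632.8 × 3600 = 3.267″.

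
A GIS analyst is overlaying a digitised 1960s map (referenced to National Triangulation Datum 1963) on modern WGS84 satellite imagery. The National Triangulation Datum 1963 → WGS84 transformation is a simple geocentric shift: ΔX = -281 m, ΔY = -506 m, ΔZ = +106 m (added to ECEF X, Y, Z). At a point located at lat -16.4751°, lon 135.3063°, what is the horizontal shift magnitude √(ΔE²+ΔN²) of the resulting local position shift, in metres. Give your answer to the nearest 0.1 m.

At φ = -16.4751°, λ = 135.3063°: sin φ = -0.283599, cos φ = 0.958943, sin λ = 0.703317, cos λ = -0.710877.
ΔE = −sin λ·ΔX + cos λ·ΔY = −(0.703317)·(-281) + (-0.710877)·(-506) = 557.34 m.
ΔN = −sin φ cos λ·ΔX − sin φ sin λ·ΔY + cos φ·ΔZ = −(-0.283599)(-0.710877)(-281) − (-0.283599)(0.703317)(-506) + (0.958943)(106) = 57.37 m.
Horizontal magnitude = √(ΔE² + ΔN²) = √(557.34² + 57.37²) = 560.28 m.

560.3 m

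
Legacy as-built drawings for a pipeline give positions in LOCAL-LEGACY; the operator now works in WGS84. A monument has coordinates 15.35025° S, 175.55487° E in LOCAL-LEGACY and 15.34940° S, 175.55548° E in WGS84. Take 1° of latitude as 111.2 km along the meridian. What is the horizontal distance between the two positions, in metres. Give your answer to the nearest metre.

115 m

Δφ = -15.34940° − -15.35025° = +0.00085°; Δλ = 175.55548° − 175.55487° = +0.00061°.
ΔN = Δφ × 111200 = 94.5 m; ΔE = Δλ × 111200 × cos(-15.35025°) = +0.00061 × 111200 × 0.964326 = 65.4 m.
Distance = √(ΔE² + ΔN²) = √(65.4² + 94.5²) = 114.9 m.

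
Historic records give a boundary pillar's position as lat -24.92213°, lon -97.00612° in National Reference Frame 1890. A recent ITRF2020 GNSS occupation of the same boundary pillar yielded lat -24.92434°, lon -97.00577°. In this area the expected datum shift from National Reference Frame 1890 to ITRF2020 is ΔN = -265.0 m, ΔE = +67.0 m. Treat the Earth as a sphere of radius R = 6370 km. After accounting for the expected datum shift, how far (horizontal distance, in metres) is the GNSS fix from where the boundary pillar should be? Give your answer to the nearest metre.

Observed coordinate differences: Δφ = -0.00221°, Δλ = +0.00035°.
Converting to metres (1° lat = 111177 m, cos φ = 0.906881): observed ΔN = -245.7 m, observed ΔE = 35.3 m.
Subtracting the expected shift leaves a residual of -245.7 − (-265.0) = 19.3 m north and 35.3 − (67.0) = -31.7 m east.
Residual distance = √(19.3² + (-31.7)²) = 37.1 m.

37 m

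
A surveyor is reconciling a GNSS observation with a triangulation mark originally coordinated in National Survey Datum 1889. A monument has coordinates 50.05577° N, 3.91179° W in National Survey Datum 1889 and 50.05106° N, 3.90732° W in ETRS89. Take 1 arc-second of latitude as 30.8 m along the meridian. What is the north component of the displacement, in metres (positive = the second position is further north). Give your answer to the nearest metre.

Δφ = 50.05106° − 50.05577° = -0.00471°; Δλ = -3.90732° − -3.91179° = +0.00447°.
1° of latitude = 3600 × 30.80 = 110880 m.
ΔN = Δφ × 110880 = -522.2 m; ΔE = Δλ × 110880 × cos(50.05577°) = +0.00447 × 110880 × 0.642042 = 318.2 m.

ΔN = -522 m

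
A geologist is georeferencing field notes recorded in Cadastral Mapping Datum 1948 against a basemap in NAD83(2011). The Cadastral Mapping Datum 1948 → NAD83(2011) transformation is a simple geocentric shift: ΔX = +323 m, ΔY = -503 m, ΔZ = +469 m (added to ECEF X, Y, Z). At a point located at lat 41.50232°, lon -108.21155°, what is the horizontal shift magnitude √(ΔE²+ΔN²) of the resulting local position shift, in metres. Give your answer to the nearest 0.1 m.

At φ = 41.50232°, λ = -108.21155°: sin φ = 0.662650, cos φ = 0.748929, sin λ = -0.949909, cos λ = -0.312526.
ΔE = −sin λ·ΔX + cos λ·ΔY = −(-0.949909)·(323) + (-0.312526)·(-503) = 464.02 m.
ΔN = −sin φ cos λ·ΔX − sin φ sin λ·ΔY + cos φ·ΔZ = −(0.662650)(-0.312526)(323) − (0.662650)(-0.949909)(-503) + (0.748929)(469) = 101.52 m.
Horizontal magnitude = √(ΔE² + ΔN²) = √(464.02² + 101.52²) = 475.00 m.

475.0 m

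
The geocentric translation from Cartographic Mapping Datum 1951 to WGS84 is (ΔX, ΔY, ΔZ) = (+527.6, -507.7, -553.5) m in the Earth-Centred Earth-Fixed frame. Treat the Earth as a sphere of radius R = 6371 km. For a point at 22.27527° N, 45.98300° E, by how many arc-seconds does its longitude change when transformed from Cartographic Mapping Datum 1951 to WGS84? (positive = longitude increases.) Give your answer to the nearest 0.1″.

Δλ = -25.6″

sin φ = 0.379057, cos φ = 0.925373, sin λ = 0.719134, cos λ = 0.694872.
East component: ΔE = −sin λ·ΔX + cos λ·ΔY = −(0.719134)(527.6) + (0.694872)(-507.7) = -732.20 m.
1° of latitude spans πR/180 = 111195 m; at latitude φ, 1° of longitude spans that × cos φ = 102896.8 m, so Δλ = -732.20 / 102896.8 × 3600 = -25.617″.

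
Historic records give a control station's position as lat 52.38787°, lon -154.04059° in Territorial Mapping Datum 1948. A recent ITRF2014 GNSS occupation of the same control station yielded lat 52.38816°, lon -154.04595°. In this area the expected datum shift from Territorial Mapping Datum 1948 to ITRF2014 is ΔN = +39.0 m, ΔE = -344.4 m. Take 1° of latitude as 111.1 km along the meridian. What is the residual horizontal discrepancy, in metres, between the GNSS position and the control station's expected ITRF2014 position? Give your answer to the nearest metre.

20 m

Observed coordinate differences: Δφ = +0.00029°, Δλ = -0.00536°.
Converting to metres (1° lat = 111100 m, cos φ = 0.610313): observed ΔN = 32.2 m, observed ΔE = -363.4 m.
Subtracting the expected shift leaves a residual of 32.2 − (39.0) = -6.8 m north and -363.4 − (-344.4) = -19.0 m east.
Residual distance = √((-6.8)² + (-19.0)²) = 20.2 m.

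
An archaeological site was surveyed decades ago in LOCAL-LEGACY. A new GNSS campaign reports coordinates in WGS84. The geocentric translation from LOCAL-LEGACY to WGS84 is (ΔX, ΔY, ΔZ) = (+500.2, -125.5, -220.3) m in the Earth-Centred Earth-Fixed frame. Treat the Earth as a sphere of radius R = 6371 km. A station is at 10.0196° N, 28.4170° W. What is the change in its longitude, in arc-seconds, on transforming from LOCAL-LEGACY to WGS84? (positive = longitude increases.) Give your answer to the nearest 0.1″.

Δλ = 4.2″

sin φ = 0.173985, cos φ = 0.984748, sin λ = -0.475885, cos λ = 0.879507.
East component: ΔE = −sin λ·ΔX + cos λ·ΔY = −(-0.475885)(500.2) + (0.879507)(-125.5) = 127.66 m.
1° of latitude spans πR/180 = 111195 m; at latitude φ, 1° of longitude spans that × cos φ = 109499.0 m, so Δλ = 127.66 / 109499.0 × 3600 = 4.197″.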